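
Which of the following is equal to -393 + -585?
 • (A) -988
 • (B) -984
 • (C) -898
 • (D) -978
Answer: D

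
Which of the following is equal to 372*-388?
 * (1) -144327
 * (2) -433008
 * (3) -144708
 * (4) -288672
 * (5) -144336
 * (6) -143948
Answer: 5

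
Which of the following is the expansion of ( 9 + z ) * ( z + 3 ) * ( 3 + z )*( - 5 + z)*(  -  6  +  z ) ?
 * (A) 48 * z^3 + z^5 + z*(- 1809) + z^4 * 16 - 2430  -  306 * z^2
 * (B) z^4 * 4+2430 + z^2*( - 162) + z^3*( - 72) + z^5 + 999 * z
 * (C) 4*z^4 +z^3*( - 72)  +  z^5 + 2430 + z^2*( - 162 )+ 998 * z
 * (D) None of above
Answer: B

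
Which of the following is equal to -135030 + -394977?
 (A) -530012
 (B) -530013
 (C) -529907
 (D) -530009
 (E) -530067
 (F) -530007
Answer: F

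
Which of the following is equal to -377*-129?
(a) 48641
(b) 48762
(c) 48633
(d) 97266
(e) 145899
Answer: c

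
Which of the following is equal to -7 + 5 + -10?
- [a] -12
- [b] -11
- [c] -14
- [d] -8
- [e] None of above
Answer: a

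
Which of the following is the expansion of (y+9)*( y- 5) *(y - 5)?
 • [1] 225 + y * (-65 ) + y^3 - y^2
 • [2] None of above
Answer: 1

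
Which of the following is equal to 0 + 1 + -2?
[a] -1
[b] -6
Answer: a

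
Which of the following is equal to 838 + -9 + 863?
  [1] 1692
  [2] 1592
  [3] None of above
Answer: 1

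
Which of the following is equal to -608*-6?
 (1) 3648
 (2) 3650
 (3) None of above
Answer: 1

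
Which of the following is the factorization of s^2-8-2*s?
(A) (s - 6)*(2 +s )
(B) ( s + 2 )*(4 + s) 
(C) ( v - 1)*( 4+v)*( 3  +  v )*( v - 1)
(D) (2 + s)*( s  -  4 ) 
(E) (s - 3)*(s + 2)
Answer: D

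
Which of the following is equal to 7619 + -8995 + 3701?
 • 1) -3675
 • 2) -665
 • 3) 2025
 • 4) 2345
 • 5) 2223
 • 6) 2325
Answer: 6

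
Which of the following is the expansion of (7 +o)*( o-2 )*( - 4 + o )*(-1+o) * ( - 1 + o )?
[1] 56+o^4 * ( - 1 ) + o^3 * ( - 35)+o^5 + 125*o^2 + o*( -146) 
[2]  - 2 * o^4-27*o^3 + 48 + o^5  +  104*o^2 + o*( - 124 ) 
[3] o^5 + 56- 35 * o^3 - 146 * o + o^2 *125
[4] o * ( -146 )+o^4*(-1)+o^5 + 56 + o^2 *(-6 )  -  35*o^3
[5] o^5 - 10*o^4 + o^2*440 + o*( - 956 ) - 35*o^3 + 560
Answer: 1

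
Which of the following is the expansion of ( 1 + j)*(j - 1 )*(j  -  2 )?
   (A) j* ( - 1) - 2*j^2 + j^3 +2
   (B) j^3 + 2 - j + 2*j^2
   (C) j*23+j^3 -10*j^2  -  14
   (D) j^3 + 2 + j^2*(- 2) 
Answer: A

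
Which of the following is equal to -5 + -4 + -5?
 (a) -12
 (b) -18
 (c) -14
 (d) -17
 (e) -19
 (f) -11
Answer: c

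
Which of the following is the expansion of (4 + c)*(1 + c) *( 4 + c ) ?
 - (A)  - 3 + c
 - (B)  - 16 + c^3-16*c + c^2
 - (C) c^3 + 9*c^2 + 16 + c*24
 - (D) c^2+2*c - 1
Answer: C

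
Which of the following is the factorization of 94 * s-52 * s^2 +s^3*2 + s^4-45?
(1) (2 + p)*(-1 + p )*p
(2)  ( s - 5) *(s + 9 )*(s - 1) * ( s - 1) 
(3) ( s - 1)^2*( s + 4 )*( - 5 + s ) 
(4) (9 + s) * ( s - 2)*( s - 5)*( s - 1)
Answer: 2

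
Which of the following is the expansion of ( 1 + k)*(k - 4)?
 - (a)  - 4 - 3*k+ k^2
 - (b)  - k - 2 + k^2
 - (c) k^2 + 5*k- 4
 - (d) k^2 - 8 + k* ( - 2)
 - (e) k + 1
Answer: a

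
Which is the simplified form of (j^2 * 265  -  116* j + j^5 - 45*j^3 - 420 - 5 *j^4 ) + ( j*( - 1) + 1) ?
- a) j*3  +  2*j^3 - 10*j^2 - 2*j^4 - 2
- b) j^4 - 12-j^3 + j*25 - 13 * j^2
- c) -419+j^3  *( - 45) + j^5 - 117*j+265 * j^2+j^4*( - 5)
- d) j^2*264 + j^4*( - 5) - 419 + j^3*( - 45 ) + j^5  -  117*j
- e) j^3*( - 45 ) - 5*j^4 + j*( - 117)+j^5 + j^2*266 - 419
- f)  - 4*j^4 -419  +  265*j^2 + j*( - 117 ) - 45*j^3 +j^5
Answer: c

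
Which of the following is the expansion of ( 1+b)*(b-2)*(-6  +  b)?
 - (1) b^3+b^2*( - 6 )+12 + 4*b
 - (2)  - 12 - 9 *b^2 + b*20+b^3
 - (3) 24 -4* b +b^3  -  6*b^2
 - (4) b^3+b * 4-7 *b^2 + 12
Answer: 4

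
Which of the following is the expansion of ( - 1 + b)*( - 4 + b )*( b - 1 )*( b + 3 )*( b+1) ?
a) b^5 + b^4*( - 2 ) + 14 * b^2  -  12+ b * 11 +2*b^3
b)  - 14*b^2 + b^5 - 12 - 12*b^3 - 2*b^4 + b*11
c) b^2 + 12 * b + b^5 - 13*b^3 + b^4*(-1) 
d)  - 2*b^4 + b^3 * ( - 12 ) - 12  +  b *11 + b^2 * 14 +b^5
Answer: d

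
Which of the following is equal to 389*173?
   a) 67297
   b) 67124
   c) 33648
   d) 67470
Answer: a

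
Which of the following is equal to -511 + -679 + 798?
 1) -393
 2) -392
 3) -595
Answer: 2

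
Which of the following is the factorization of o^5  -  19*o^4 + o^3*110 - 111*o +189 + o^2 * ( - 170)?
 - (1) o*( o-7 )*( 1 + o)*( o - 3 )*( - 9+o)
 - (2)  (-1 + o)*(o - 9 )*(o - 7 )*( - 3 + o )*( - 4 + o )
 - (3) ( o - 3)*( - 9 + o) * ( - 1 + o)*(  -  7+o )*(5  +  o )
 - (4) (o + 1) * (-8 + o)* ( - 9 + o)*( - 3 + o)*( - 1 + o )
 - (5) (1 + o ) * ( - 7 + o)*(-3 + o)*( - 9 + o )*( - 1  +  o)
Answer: 5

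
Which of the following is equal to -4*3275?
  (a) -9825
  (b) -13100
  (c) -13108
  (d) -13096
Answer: b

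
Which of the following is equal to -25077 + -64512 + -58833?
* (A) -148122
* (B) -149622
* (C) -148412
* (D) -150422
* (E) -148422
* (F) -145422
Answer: E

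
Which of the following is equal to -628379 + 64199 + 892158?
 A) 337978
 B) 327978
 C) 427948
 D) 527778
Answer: B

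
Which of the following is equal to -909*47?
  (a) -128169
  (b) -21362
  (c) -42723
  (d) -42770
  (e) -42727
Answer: c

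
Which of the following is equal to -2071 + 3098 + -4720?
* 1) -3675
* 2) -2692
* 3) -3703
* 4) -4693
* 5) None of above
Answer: 5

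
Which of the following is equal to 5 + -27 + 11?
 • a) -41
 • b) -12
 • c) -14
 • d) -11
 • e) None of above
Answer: d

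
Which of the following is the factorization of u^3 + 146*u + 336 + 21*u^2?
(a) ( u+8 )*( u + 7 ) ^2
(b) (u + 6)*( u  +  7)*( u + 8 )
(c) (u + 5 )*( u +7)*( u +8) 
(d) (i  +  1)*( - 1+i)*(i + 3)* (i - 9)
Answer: b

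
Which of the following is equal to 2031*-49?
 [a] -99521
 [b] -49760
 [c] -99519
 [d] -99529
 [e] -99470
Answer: c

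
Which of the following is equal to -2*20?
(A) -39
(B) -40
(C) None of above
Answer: B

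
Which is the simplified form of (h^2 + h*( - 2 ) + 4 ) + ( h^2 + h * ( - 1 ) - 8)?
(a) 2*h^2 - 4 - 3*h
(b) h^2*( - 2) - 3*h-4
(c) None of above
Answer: a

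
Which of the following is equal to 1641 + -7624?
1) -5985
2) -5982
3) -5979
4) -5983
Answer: 4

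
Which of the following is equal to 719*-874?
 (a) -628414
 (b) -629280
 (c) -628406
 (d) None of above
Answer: c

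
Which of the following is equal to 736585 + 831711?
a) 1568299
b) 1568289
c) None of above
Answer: c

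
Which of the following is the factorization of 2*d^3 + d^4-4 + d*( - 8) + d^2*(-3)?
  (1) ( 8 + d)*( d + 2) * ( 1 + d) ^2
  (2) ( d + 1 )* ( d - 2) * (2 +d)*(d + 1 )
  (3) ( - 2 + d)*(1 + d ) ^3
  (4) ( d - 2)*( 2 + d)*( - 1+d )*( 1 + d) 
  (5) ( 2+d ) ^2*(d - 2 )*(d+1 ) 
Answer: 2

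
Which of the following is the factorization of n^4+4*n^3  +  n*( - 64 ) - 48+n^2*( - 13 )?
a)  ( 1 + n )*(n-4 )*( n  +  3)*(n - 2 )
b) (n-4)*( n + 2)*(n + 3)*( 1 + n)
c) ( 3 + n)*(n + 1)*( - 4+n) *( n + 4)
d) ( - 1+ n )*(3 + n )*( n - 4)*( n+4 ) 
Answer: c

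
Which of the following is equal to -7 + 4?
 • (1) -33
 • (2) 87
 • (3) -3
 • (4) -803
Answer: 3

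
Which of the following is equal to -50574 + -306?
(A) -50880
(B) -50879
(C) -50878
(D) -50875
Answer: A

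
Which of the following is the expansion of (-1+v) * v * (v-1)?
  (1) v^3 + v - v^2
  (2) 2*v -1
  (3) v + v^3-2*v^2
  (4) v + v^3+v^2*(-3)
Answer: 3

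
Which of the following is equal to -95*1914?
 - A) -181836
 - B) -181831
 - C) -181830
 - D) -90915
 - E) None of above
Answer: C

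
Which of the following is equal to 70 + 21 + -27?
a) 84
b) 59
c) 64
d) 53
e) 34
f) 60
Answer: c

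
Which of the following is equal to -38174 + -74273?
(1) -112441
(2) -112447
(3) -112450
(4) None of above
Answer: 2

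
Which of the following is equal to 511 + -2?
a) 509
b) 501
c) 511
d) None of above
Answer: a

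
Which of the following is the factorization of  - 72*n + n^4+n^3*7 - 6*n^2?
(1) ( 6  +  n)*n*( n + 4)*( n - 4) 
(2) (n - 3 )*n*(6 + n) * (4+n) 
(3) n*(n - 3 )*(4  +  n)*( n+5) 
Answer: 2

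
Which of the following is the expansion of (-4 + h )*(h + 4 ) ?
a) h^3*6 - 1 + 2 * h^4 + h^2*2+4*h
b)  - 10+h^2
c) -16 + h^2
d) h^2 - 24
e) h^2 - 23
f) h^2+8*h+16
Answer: c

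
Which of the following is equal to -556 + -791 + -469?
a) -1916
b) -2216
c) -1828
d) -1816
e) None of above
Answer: d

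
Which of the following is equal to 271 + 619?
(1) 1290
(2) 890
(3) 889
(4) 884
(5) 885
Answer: 2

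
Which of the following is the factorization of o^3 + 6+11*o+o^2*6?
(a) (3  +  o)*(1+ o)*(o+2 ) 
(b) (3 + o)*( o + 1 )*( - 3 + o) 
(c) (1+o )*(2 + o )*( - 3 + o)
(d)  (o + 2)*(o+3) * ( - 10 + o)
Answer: a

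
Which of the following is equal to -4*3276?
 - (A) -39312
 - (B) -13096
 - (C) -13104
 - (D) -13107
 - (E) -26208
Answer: C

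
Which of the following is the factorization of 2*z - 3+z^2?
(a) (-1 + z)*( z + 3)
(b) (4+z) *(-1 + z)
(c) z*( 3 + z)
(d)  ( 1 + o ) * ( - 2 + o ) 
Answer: a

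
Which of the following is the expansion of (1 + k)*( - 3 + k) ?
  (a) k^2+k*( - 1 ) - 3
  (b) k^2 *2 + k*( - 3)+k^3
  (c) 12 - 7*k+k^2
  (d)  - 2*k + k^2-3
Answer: d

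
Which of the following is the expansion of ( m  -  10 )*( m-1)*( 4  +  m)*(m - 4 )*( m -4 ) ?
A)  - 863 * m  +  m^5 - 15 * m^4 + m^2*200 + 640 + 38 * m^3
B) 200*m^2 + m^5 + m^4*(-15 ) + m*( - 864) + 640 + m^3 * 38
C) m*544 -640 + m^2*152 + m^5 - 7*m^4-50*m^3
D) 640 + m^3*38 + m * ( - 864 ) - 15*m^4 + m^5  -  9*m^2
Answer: B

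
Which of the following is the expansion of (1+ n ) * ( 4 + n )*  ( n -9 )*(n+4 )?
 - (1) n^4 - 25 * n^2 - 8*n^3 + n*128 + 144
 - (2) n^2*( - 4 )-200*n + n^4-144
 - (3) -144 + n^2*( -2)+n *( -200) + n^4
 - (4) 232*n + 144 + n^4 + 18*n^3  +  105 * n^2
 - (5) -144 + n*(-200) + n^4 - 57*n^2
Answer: 5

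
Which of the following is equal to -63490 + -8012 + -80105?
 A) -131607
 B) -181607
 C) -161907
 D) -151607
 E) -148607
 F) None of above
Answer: D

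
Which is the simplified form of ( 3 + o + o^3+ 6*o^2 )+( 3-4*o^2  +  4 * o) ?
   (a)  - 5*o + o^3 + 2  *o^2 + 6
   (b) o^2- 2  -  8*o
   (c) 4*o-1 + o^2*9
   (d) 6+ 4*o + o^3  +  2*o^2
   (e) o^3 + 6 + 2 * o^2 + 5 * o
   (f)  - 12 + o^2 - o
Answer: e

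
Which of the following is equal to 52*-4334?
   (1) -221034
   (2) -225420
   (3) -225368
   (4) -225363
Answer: 3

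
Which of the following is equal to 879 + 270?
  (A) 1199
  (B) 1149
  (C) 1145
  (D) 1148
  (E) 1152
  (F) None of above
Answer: B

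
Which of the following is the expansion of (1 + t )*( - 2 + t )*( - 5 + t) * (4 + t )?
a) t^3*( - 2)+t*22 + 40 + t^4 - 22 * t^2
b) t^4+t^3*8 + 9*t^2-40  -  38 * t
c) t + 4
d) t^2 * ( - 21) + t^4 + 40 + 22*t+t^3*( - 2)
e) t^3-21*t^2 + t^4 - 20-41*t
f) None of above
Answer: d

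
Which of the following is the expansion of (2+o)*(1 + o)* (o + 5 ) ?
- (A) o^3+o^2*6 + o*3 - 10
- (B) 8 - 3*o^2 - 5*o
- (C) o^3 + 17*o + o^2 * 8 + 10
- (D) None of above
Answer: C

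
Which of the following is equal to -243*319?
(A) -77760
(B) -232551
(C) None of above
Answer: C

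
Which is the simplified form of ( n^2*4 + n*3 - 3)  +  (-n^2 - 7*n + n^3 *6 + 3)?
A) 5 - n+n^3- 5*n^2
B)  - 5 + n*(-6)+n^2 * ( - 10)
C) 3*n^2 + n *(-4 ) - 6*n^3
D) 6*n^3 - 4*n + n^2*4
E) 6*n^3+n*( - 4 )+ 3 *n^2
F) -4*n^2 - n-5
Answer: E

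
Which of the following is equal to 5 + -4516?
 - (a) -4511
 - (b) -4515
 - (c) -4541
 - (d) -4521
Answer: a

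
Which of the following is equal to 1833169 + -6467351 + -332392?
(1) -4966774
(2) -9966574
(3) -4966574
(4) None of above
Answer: 3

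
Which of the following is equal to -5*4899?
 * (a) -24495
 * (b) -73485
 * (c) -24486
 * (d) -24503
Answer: a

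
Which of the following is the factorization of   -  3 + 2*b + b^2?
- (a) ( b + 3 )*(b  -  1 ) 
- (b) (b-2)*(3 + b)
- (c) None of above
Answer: a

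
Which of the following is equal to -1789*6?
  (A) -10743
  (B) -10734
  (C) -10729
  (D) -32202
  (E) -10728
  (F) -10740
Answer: B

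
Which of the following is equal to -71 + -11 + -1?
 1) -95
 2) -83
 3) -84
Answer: 2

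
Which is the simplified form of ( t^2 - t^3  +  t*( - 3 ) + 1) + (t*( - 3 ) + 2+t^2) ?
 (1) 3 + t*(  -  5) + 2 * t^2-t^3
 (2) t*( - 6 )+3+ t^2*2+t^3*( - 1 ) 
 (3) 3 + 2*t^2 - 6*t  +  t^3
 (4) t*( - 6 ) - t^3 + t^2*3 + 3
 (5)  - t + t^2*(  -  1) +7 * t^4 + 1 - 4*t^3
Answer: 2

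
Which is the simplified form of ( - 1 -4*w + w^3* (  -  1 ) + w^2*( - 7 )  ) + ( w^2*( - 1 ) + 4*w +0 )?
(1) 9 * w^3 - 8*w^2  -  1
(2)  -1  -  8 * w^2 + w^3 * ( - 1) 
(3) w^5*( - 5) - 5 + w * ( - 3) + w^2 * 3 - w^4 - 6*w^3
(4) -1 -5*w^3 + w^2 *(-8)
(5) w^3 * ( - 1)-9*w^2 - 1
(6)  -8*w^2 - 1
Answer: 2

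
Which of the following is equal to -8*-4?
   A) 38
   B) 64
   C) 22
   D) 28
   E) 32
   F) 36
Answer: E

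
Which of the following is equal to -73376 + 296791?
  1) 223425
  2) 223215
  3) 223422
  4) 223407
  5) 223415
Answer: 5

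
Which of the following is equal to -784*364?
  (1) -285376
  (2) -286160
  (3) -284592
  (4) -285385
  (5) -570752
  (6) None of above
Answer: 1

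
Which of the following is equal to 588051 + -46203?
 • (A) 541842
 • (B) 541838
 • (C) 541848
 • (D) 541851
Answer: C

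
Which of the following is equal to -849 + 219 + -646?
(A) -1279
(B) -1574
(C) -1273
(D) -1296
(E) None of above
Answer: E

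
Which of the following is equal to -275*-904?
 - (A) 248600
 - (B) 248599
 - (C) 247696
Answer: A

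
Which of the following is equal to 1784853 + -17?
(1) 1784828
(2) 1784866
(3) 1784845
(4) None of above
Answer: 4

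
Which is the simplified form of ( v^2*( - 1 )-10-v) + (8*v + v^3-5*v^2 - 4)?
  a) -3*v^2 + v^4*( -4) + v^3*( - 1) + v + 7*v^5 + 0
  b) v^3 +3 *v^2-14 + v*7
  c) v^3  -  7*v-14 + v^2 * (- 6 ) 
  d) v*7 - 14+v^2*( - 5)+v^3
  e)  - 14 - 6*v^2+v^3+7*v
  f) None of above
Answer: e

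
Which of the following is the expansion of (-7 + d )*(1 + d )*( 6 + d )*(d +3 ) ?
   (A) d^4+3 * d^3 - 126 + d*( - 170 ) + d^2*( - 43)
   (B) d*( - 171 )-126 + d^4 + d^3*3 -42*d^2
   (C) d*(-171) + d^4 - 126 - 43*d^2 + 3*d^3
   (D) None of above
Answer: C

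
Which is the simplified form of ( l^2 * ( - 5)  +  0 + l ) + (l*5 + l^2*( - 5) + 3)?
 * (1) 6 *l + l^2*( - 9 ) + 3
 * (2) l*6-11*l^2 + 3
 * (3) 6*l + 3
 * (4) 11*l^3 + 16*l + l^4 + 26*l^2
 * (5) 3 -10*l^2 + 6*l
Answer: 5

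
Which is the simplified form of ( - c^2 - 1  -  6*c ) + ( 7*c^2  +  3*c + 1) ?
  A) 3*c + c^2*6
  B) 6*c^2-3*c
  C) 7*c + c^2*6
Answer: B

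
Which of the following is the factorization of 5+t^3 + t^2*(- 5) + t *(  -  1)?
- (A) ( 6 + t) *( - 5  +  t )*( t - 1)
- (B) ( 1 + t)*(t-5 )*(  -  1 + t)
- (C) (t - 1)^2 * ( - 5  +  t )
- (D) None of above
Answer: B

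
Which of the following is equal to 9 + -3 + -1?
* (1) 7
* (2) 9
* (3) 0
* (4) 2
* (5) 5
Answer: 5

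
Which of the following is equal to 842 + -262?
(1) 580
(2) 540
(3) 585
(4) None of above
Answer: 1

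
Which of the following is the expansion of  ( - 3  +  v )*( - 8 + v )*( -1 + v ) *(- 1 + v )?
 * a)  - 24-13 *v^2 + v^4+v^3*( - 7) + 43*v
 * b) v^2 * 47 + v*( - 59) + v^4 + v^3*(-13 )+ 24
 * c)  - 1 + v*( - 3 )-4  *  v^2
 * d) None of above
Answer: b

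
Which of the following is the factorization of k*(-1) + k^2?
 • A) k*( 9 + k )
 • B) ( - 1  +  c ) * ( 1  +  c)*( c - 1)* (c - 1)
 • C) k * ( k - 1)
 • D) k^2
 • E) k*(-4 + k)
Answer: C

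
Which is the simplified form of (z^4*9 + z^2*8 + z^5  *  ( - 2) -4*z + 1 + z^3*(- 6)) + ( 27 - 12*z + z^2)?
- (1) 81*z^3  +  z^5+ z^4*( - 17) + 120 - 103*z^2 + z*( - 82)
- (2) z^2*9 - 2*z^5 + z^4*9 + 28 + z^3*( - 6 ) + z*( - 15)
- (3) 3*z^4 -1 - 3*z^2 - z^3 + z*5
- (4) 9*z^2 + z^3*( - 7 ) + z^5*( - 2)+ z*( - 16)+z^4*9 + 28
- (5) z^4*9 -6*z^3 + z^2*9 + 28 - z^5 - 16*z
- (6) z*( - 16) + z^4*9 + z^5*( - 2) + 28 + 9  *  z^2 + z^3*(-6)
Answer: 6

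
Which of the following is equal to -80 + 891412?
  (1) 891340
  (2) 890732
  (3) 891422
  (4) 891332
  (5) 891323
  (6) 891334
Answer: 4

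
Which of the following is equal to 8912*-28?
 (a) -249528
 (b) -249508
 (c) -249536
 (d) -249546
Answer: c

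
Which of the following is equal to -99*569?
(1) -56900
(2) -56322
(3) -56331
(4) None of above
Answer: 3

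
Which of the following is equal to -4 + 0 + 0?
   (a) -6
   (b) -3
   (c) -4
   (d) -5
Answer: c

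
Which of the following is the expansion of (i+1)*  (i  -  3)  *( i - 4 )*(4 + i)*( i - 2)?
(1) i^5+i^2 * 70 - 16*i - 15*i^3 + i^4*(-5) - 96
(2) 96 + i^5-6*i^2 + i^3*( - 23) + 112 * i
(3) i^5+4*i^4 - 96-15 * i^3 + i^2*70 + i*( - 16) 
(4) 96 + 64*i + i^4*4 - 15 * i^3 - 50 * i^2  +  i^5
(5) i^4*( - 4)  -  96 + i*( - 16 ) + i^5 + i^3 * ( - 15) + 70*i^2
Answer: 5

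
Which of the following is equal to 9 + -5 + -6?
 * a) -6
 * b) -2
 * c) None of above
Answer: b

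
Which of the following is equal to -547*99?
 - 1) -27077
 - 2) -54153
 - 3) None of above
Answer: 2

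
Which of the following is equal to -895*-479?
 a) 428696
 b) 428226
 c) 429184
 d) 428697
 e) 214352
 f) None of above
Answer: f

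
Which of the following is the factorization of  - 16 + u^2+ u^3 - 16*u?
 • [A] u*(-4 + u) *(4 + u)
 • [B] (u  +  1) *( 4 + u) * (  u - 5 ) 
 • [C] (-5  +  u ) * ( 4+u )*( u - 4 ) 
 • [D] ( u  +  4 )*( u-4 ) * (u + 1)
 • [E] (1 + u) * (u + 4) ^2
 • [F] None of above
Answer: D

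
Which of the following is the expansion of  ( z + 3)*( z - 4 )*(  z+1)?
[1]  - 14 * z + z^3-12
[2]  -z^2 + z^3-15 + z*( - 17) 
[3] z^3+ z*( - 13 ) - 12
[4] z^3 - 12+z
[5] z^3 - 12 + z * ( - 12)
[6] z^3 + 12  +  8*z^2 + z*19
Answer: 3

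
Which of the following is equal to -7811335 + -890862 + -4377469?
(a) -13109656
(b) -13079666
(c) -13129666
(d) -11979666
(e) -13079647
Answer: b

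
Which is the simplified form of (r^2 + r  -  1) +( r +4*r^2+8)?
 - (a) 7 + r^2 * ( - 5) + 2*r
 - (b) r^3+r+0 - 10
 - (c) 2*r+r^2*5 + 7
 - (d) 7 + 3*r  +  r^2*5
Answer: c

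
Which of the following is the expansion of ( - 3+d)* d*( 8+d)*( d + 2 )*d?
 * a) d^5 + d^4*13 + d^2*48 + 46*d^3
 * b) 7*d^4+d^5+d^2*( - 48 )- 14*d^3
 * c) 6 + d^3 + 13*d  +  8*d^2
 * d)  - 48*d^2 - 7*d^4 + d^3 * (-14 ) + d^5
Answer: b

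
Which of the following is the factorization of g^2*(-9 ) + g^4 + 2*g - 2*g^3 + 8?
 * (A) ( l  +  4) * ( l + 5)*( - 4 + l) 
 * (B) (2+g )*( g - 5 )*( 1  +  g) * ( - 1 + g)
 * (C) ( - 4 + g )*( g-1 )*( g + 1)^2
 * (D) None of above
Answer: D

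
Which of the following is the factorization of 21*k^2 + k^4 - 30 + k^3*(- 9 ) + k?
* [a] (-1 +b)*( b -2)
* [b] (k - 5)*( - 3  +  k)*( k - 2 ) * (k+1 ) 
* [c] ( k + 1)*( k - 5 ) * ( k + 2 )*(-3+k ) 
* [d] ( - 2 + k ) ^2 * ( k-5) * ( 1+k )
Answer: b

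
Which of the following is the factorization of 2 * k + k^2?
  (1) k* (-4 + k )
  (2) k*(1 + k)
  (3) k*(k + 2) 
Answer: 3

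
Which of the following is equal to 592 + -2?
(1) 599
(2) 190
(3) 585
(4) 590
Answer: 4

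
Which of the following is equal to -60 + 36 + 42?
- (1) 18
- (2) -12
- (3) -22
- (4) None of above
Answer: 1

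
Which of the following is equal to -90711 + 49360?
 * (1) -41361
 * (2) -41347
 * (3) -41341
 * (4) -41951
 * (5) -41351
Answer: 5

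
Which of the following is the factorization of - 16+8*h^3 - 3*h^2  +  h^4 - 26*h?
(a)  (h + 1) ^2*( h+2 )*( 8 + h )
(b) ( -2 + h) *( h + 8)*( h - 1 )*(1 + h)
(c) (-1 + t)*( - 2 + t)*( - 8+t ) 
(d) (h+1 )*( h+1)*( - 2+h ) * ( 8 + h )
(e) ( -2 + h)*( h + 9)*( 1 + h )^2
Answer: d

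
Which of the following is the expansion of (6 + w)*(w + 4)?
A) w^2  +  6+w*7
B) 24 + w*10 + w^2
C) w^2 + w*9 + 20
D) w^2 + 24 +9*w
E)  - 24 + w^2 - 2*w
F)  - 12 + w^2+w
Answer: B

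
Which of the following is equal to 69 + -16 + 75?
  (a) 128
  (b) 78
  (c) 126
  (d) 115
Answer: a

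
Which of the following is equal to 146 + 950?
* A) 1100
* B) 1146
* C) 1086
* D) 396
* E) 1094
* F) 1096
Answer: F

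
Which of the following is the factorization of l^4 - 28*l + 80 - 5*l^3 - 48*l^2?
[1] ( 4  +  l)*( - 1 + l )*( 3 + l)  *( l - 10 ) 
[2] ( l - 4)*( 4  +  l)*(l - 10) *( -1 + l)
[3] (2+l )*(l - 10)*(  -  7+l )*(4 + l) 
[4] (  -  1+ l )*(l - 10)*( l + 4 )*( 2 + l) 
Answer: 4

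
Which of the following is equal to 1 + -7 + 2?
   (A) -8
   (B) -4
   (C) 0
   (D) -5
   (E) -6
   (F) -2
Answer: B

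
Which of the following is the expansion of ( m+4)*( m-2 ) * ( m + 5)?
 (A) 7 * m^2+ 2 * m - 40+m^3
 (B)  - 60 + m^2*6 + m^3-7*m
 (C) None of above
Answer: A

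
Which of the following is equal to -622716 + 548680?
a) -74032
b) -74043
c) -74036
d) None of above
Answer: c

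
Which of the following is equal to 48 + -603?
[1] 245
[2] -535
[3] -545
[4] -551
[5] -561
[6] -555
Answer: 6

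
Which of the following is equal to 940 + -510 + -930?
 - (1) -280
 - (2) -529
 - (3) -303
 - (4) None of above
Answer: 4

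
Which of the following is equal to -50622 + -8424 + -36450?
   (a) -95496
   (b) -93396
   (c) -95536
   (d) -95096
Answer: a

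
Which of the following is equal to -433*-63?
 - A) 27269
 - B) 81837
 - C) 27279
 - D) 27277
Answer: C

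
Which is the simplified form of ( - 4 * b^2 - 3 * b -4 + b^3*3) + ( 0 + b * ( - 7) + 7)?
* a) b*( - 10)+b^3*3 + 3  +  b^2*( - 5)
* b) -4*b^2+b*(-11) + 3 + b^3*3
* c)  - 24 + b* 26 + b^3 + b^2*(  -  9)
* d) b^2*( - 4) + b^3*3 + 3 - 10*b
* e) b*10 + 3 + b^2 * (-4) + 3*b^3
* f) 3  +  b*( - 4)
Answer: d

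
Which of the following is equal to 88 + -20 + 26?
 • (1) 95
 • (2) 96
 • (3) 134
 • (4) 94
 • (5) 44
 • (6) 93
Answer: 4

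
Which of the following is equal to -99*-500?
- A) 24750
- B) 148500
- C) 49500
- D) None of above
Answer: C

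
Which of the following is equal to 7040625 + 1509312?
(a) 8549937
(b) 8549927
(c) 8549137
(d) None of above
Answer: a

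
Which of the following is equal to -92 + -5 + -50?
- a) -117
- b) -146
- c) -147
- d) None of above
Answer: c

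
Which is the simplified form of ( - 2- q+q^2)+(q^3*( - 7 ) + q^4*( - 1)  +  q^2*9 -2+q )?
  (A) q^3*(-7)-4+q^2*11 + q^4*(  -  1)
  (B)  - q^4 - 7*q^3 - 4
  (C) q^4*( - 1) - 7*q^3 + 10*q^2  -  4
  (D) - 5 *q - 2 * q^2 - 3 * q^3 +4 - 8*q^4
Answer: C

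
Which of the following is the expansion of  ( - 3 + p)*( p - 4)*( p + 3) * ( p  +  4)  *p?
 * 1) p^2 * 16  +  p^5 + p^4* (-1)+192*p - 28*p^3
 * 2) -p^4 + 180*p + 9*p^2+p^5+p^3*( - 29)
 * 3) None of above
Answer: 3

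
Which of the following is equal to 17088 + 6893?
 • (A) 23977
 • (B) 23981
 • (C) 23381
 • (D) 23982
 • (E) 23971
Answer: B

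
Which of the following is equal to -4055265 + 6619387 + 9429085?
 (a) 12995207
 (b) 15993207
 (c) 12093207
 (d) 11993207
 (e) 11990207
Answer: d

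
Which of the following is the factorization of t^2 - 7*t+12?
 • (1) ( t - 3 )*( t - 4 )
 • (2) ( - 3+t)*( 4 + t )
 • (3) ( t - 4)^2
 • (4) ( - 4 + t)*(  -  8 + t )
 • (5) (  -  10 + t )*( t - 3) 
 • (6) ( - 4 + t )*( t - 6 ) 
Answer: 1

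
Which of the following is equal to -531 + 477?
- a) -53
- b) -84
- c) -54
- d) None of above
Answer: c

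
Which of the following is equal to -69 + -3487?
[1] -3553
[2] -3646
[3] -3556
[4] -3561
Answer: 3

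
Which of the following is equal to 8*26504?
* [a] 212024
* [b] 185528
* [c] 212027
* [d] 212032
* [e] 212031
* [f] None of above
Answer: d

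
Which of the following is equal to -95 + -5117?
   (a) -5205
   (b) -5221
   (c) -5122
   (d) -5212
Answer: d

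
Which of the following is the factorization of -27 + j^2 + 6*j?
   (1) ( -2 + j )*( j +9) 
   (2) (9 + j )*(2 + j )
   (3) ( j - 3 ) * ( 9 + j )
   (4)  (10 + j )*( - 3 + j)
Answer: 3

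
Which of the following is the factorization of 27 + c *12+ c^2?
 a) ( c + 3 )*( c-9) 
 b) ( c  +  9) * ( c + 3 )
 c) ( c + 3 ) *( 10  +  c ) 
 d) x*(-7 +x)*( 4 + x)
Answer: b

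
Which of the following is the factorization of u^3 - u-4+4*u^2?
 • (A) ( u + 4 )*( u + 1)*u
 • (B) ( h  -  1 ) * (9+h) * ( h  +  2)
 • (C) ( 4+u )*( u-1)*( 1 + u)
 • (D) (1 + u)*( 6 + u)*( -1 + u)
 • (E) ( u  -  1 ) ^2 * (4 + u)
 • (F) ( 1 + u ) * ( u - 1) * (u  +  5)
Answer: C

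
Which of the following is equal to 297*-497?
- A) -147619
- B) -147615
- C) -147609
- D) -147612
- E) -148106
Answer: C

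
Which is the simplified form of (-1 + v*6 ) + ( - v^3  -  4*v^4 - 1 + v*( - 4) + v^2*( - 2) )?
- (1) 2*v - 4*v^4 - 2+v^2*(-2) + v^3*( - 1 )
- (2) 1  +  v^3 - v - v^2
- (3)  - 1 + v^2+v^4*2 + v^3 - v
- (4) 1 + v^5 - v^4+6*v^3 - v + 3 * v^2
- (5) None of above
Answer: 1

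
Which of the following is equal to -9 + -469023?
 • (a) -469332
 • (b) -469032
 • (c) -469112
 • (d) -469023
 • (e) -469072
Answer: b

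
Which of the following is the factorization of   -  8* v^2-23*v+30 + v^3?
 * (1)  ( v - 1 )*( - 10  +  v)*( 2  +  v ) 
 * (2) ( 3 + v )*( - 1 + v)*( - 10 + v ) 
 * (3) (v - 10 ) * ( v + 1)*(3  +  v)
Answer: 2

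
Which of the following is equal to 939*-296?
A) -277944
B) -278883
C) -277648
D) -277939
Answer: A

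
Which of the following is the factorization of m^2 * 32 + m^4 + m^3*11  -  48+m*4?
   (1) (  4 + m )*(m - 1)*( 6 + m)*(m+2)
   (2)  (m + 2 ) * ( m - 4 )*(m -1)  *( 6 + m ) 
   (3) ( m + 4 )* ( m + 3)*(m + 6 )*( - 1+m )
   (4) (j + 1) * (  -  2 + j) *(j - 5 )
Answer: 1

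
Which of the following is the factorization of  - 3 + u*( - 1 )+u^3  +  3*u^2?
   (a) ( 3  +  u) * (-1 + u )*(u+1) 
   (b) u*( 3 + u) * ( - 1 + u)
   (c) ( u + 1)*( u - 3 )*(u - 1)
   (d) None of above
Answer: a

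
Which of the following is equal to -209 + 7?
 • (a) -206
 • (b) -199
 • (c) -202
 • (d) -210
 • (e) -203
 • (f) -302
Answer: c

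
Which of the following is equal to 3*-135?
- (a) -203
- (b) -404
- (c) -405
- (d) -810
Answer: c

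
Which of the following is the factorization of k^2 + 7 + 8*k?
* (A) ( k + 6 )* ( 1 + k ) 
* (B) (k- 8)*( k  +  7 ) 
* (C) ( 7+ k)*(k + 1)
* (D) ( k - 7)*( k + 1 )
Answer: C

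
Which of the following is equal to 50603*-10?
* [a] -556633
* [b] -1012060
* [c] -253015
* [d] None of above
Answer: d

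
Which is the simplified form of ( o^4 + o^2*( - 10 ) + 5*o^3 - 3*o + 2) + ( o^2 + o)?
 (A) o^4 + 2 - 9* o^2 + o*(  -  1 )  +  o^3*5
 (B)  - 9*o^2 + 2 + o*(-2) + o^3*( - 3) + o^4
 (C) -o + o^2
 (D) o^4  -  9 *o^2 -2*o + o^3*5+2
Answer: D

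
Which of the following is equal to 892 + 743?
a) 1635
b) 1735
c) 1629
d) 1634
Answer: a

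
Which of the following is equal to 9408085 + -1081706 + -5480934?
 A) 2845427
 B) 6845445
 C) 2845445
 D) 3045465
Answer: C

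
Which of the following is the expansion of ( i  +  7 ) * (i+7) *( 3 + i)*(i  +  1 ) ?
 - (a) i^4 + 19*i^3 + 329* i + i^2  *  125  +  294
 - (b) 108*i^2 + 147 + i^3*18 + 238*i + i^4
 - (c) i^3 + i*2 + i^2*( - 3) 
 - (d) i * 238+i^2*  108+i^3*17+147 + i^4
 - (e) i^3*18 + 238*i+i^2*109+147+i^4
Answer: b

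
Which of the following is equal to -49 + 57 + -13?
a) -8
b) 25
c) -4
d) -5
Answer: d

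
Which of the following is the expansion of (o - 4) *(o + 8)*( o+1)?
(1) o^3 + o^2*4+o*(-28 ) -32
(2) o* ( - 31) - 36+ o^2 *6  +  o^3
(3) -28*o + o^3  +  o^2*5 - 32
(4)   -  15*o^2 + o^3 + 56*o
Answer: 3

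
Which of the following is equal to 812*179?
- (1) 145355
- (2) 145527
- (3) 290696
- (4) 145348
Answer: 4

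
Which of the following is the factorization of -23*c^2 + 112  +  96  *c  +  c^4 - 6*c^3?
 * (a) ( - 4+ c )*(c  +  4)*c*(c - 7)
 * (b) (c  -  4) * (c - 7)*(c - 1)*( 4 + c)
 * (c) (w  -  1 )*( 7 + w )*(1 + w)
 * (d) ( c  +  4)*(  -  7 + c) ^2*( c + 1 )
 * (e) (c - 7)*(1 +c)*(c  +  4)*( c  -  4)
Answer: e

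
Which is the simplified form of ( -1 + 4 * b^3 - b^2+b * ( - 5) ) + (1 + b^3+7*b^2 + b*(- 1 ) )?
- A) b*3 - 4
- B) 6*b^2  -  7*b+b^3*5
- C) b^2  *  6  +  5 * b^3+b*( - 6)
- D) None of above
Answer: C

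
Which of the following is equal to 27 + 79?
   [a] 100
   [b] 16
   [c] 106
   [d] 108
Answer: c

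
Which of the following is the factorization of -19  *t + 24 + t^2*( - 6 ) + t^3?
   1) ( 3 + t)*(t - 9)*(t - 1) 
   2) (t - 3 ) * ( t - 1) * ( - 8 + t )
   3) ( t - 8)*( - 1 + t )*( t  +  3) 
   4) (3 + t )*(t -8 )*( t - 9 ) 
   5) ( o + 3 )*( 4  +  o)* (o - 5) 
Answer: 3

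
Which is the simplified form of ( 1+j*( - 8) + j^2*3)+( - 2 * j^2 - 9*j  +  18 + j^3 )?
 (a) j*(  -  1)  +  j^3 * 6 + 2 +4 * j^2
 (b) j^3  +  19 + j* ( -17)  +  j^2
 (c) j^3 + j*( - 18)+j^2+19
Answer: b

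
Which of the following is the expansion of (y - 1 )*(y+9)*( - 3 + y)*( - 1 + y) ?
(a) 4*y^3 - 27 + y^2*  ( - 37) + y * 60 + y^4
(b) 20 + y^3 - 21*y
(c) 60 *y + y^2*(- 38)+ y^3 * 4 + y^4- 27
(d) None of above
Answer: c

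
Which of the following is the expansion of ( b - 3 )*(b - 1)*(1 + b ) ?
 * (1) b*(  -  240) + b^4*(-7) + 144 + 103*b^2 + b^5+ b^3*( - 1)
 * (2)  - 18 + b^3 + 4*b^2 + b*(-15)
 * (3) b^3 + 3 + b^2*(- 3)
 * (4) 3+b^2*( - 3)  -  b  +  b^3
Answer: 4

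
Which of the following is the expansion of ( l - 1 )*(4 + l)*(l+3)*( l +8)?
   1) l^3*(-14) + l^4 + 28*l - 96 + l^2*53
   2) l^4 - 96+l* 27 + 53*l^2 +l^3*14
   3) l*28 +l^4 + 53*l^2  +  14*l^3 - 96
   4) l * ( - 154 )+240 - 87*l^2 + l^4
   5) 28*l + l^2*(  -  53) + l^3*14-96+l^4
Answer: 3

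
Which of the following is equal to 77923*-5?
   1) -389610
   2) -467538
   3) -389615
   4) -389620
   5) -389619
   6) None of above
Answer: 3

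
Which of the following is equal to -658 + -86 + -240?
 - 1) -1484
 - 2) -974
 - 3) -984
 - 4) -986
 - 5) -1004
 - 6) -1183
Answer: 3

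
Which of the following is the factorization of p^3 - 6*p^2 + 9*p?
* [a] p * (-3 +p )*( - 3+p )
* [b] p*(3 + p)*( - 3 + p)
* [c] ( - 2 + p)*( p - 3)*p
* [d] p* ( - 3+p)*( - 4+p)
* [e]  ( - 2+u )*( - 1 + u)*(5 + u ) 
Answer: a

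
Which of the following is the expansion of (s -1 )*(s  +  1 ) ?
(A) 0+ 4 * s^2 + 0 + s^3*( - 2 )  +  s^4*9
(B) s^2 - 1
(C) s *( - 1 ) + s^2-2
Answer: B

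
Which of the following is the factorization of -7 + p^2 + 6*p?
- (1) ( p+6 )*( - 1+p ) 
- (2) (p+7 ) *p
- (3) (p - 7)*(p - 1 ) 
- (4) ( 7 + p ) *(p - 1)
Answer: 4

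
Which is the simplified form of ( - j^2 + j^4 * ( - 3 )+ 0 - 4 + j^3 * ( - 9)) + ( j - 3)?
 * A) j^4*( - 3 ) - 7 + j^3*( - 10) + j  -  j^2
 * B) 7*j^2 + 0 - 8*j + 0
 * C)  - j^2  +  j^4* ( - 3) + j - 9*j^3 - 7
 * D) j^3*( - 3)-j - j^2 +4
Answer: C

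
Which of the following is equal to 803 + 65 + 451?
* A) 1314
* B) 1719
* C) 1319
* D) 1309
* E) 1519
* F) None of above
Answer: C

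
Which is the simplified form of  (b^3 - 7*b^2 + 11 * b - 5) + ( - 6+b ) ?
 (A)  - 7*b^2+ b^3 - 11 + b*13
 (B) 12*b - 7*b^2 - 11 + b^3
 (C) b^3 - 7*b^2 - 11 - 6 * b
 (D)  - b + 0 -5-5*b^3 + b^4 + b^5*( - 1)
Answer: B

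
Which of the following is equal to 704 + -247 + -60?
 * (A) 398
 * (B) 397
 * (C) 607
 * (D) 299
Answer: B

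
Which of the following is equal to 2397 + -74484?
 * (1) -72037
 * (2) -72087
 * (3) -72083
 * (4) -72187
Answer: 2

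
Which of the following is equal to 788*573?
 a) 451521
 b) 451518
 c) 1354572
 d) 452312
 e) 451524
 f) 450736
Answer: e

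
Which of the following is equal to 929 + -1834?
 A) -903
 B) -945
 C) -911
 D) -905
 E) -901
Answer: D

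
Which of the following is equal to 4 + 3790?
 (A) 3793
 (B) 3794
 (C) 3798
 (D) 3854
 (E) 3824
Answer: B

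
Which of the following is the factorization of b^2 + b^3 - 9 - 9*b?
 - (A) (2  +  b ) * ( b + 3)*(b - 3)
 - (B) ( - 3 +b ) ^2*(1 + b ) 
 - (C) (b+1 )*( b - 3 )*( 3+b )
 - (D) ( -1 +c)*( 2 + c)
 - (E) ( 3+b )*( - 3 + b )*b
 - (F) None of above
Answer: C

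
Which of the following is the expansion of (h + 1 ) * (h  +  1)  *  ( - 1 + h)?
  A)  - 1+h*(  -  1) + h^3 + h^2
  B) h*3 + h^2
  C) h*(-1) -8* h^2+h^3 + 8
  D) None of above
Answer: A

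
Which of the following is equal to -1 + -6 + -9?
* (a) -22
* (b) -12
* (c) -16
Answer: c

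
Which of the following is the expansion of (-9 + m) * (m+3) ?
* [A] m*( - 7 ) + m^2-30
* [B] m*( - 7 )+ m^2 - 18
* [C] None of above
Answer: C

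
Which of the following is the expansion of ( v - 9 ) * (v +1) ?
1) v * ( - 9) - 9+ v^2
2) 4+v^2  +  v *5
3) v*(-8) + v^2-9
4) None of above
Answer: 3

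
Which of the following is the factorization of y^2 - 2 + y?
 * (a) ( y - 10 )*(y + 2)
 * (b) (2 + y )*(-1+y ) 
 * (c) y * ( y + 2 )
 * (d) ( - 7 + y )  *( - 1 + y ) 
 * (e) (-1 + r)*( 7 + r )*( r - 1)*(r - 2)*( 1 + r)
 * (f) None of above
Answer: b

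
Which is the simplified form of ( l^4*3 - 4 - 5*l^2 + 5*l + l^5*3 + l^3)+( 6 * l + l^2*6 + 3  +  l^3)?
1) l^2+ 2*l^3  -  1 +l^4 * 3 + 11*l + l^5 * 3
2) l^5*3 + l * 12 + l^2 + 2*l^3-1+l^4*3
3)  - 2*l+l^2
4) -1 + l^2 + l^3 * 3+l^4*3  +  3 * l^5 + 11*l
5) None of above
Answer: 1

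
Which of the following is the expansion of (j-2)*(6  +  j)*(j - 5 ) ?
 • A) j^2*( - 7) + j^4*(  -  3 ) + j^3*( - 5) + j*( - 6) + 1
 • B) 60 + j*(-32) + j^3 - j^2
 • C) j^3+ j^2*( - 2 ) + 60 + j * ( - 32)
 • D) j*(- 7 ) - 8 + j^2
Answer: B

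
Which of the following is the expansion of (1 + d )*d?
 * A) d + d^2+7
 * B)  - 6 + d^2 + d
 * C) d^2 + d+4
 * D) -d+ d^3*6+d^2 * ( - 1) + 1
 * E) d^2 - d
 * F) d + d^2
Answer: F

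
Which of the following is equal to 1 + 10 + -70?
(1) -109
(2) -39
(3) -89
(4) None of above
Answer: 4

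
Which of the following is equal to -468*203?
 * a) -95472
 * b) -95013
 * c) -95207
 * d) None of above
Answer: d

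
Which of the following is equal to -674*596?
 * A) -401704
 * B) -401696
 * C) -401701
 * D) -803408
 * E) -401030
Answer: A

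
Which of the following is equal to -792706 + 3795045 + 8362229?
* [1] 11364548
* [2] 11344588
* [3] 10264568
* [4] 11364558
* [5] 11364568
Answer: 5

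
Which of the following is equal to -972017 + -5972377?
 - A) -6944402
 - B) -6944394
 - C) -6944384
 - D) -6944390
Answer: B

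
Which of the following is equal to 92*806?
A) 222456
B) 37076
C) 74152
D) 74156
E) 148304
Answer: C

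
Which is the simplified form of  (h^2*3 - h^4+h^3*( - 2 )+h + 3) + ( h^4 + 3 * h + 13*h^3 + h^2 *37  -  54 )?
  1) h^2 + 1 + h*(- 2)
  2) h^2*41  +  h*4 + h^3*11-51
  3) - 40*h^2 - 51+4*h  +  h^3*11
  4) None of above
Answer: 4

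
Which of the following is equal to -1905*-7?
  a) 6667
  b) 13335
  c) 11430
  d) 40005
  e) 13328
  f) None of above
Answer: b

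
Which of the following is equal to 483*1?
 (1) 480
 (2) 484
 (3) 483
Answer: 3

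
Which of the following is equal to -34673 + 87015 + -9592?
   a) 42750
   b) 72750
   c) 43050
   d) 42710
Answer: a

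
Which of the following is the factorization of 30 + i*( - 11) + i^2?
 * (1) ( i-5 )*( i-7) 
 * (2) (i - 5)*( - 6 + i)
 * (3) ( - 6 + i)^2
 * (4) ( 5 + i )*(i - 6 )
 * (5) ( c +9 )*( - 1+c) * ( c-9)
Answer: 2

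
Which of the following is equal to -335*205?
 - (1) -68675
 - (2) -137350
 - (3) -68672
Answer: 1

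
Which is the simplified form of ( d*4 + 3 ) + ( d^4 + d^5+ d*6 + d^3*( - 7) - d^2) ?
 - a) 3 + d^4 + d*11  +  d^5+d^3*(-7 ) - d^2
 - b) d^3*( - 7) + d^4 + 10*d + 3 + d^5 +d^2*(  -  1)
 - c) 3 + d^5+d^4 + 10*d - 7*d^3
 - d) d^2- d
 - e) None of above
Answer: b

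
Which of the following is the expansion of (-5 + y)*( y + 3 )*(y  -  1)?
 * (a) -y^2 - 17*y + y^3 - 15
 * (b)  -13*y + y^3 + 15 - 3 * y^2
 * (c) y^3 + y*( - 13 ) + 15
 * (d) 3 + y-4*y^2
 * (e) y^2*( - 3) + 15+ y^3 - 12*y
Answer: b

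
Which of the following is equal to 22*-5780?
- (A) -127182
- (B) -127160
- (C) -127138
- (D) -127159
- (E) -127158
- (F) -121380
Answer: B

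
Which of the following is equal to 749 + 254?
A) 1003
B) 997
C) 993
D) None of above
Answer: A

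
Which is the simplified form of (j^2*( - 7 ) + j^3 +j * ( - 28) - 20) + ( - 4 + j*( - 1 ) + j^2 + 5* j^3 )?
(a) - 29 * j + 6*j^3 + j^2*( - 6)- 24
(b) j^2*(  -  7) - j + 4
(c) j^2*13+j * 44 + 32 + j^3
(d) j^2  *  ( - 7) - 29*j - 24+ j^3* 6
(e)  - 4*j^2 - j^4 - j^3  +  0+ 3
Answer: a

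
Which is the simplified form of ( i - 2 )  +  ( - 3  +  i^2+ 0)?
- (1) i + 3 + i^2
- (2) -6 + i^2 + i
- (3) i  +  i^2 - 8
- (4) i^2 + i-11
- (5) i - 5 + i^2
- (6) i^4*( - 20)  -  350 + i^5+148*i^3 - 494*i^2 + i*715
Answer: 5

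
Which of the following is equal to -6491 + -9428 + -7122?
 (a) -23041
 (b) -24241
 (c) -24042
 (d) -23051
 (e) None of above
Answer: a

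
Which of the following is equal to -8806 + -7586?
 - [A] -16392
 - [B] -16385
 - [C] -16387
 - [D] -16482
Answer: A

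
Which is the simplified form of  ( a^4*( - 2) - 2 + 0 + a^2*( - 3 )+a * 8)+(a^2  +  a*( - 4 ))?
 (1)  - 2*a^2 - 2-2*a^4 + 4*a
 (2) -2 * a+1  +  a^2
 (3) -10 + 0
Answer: 1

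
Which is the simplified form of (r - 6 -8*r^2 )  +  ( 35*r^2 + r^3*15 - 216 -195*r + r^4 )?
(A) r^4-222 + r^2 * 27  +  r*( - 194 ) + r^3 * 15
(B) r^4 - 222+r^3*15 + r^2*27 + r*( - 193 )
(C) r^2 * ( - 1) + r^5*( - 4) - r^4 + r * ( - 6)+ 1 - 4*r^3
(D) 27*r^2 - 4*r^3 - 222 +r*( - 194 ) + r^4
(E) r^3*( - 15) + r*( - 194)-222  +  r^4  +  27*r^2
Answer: A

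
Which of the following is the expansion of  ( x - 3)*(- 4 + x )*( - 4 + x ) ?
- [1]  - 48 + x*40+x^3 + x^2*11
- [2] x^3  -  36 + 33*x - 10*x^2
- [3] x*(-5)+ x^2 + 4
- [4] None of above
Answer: 4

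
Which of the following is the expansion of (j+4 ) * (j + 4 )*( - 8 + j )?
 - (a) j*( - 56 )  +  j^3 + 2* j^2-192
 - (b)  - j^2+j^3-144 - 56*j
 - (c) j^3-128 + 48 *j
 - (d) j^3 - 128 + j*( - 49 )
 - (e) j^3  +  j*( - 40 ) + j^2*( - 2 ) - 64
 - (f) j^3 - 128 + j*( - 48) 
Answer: f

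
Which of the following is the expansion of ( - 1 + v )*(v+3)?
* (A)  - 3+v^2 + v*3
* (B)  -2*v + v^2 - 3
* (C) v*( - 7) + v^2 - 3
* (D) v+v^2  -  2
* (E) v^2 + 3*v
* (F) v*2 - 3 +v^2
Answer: F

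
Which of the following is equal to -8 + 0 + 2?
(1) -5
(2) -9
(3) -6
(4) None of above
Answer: 3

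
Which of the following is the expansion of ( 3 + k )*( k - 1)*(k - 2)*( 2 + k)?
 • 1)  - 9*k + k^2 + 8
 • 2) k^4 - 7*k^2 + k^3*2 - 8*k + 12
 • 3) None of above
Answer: 2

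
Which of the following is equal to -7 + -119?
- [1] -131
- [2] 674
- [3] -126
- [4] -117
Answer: 3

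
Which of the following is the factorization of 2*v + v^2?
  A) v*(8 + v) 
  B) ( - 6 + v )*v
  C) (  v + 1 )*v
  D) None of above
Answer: D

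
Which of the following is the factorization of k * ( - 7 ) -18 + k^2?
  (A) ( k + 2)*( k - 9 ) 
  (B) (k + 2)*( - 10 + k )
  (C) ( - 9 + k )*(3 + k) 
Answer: A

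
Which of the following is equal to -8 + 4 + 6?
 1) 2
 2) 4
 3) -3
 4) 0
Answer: 1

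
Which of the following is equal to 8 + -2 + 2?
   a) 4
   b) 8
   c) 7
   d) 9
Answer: b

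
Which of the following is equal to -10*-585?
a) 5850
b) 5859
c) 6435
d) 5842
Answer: a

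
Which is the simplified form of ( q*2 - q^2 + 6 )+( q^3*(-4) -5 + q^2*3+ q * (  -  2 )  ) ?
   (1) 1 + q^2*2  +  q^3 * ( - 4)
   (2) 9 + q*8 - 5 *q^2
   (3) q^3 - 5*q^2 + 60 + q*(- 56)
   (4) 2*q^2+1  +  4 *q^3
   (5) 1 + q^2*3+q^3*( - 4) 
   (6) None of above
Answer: 1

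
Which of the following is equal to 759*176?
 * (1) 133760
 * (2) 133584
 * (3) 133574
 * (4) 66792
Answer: 2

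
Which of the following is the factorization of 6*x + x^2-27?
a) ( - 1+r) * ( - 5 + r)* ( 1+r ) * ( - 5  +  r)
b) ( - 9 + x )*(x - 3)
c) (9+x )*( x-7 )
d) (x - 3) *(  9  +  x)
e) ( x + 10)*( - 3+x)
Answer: d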